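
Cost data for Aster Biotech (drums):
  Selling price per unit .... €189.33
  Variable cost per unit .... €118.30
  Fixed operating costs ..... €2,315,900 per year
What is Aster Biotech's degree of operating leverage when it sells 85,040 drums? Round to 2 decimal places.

1.62

Contribution at this volume is 85,040 × €71.03 = €6,040,391.20.
Subtracting fixed costs: EBIT = €6,040,391.20 − €2,315,900 = €3,724,491.20.
So DOL = total CM / EBIT = €6,040,391.20 / €3,724,491.20 = 1.6218.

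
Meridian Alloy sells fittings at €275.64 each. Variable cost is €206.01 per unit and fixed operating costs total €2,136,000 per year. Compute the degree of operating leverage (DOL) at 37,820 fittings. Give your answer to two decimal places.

Contribution at this volume is 37,820 × €69.63 = €2,633,406.60.
Subtracting fixed costs: EBIT = €2,633,406.60 − €2,136,000 = €497,406.60.
DOL = contribution ÷ EBIT = €2,633,406.60 ÷ €497,406.60 = 5.2943.

5.29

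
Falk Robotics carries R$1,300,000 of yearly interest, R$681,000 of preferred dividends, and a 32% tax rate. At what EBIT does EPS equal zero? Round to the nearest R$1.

Preferred dividends are paid after tax, so their pre-tax equivalent is R$681,000 ÷ (1 − 0.32) = R$1,001,470.59.
EPS = 0 when EBIT covers interest plus the pre-tax preferred burden: R$1,300,000 + R$1,001,470.59 = R$2,301,470.59.

R$2,301,471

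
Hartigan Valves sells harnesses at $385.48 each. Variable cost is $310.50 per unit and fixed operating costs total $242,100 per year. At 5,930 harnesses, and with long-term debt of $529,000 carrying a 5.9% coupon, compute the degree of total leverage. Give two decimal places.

2.60

At 5,930 units, contribution = 5,930 × $74.98 = $444,631.40.
Subtracting fixed costs: EBIT = $444,631.40 − $242,100 = $202,531.40. Interest = $31,211.00, so EBIT − I = $171,320.40.
Degree of total leverage = total CM / (EBIT − interest) = $444,631.40 / $171,320.40 = 2.5953.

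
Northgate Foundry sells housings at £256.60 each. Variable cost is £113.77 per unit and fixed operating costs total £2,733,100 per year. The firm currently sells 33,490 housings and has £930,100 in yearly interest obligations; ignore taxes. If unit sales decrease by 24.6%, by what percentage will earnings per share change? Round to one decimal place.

-105.0%

Total contribution margin = 33,490 × £142.83 = £4,783,376.70.
Subtracting fixed costs: EBIT = £4,783,376.70 − £2,733,100 = £2,050,276.70.
Interest = £930,100.00, so EBIT − I = £1,120,176.70.
DCL = total CM / (EBIT − I) = £4,783,376.70 / £1,120,176.70 = 4.2702.
%ΔEPS = DCL × %ΔSales = 4.2702 × -24.6% = -105.0%.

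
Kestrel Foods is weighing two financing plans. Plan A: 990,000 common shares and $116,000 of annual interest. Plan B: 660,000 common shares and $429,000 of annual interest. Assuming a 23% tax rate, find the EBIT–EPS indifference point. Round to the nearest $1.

At indifference, (EBIT − 116,000)(1 − t)/990,000 = (EBIT − 429,000)(1 − t)/660,000.
Cancelling (1 − t) and cross-multiplying: 660,000·(EBIT − 116,000) = 990,000·(EBIT − 429,000).
Solving, EBIT = (429,000·990,000 − 116,000·660,000) / (990,000 − 660,000) = 348,150,000,000 / 330,000 = 1,055,000.00.

$1,055,000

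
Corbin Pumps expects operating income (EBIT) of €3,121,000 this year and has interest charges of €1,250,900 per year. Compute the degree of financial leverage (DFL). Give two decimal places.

Interest = €1,250,900.00.
DFL = EBIT ÷ (EBIT − I) = €3,121,000 ÷ (€3,121,000 − €1,250,900.00) = €3,121,000 ÷ €1,870,100.00 = 1.6689.

1.67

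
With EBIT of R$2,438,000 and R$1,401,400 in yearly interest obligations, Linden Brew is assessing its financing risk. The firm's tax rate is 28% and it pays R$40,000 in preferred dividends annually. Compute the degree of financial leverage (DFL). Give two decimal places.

Annual interest charges come to R$1,401,400.00.
Pre-tax preferred-dividend burden = R$40,000 ÷ (1 − 0.28) = R$55,555.56.
DFL = EBIT ÷ [EBIT − I − D_p/(1−t)] = R$2,438,000 ÷ [R$2,438,000 − R$1,401,400.00 − R$55,555.56] = R$2,438,000 ÷ R$981,044.44 = 2.4851.

2.49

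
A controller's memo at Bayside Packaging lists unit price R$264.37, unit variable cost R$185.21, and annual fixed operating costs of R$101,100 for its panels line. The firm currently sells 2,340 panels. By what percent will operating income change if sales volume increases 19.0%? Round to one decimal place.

+41.8%

Total contribution margin = 2,340 × R$79.16 = R$185,234.40.
Operating income = contribution − fixed costs = R$185,234.40 − R$101,100 = R$84,134.40.
DOL = contribution ÷ EBIT = R$185,234.40 ÷ R$84,134.40 = 2.2016.
So EBIT moves 2.2016 × (+19.0%) = +41.8%.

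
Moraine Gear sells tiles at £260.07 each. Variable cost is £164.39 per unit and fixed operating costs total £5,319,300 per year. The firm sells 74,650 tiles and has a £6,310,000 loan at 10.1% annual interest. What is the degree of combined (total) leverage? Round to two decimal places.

6.02

Contribution at this volume is 74,650 × £95.68 = £7,142,512.00.
EBIT = £7,142,512.00 − £5,319,300 = £1,823,212.00. Interest = £637,310.00.
DOL = £7,142,512.00 ÷ £1,823,212.00 = 3.9175; DFL = £1,823,212.00 ÷ £1,185,902.00 = 1.5374.
Combined leverage = 3.9175 × 1.5374 = 6.0228.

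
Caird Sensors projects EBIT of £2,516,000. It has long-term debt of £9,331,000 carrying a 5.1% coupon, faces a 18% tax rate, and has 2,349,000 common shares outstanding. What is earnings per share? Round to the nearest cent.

Interest = £475,881.00, so EBT = £2,516,000 − £475,881.00 = £2,040,119.00.
After tax at 18%: net income = £2,040,119.00 × 0.82 = £1,672,897.58.
Per share: £1,672,897.58 / 2,349,000 shares = £0.71.

£0.71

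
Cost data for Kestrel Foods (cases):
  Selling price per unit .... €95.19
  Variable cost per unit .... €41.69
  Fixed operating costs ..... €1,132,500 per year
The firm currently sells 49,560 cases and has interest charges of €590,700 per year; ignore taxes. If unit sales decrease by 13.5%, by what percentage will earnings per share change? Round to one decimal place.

-38.6%

Contribution at this volume is 49,560 × €53.50 = €2,651,460.00.
Operating income = contribution − fixed costs = €2,651,460.00 − €1,132,500 = €1,518,960.00.
Interest = €590,700.00, so EBIT − I = €928,260.00.
DCL = total CM / (EBIT − I) = €2,651,460.00 / €928,260.00 = 2.8564.
%ΔEPS = DCL × %ΔSales = 2.8564 × -13.5% = -38.6%.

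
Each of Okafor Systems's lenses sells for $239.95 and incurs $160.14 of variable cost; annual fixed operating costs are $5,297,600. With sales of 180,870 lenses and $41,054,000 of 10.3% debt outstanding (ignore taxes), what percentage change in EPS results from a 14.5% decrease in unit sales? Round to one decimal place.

-42.6%

Contribution at this volume is 180,870 × $79.81 = $14,435,234.70.
EBIT = $14,435,234.70 − $5,297,600 = $9,137,634.70.
After interest of $4,228,562.00, pre-tax earnings = $4,909,072.70.
DCL = total CM / (EBIT − I) = $14,435,234.70 / $4,909,072.70 = 2.9405.
%ΔEPS = DCL × %ΔSales = 2.9405 × -14.5% = -42.6%.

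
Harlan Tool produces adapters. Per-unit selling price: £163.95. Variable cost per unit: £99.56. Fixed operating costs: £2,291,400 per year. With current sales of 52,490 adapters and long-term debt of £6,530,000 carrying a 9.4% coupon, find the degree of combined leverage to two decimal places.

At 52,490 units, contribution = 52,490 × £64.39 = £3,379,831.10.
EBIT = £3,379,831.10 − £2,291,400 = £1,088,431.10. Interest = £613,820.00, so EBIT − I = £474,611.10.
DCL = contribution ÷ (EBIT − I) = £3,379,831.10 ÷ £474,611.10 = 7.1213.

7.12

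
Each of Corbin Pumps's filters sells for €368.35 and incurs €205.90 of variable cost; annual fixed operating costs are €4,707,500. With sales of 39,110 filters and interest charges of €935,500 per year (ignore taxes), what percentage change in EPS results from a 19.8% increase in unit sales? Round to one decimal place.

At 39,110 units, contribution = 39,110 × €162.45 = €6,353,419.50.
EBIT = €6,353,419.50 − €4,707,500 = €1,645,919.50.
After interest of €935,500.00, pre-tax earnings = €710,419.50.
DCL = total CM / (EBIT − I) = €6,353,419.50 / €710,419.50 = 8.9432.
%ΔEPS = DCL × %ΔSales = 8.9432 × +19.8% = +177.1%.

+177.1%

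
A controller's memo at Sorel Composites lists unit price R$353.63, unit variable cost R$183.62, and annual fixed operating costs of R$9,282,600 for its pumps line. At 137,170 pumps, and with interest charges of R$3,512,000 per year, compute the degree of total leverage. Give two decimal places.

Total contribution margin = 137,170 × R$170.01 = R$23,320,271.70.
EBIT = R$23,320,271.70 − R$9,282,600 = R$14,037,671.70. Interest = R$3,512,000.00.
DOL = R$23,320,271.70 ÷ R$14,037,671.70 = 1.6613; DFL = R$14,037,671.70 ÷ R$10,525,671.70 = 1.3337.
DCL = DOL × DFL = 1.6613 × 1.3337 = 2.2157.

2.22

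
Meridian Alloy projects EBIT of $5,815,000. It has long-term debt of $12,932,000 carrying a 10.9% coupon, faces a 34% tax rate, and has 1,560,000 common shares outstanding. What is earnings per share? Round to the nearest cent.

$1.86

Pre-tax income = $5,815,000 − $1,409,588.00 = $4,405,412.00.
After tax at 34%: net income = $4,405,412.00 × 0.66 = $2,907,571.92.
EPS = $2,907,571.92 ÷ 1,560,000 = $1.86.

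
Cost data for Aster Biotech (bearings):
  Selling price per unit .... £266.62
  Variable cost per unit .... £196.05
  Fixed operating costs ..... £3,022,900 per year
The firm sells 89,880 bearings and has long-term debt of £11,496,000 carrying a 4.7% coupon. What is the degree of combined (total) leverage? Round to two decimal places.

Contribution at this volume is 89,880 × £70.57 = £6,342,831.60.
Operating income = contribution − fixed costs = £6,342,831.60 − £3,022,900 = £3,319,931.60. Interest = £540,312.00, so EBIT − I = £2,779,619.60.
Degree of total leverage = total CM / (EBIT − interest) = £6,342,831.60 / £2,779,619.60 = 2.2819.

2.28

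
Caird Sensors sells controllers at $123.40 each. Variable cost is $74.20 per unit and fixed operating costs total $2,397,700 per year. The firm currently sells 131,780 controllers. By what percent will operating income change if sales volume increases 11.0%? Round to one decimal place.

Contribution at this volume is 131,780 × $49.20 = $6,483,576.00.
Subtracting fixed costs: EBIT = $6,483,576.00 − $2,397,700 = $4,085,876.00.
Degree of operating leverage = $6,483,576.00 / $4,085,876.00 = 1.5868.
%ΔEBIT = DOL × %ΔSales = 1.5868 × +11.0% = +17.5%.

+17.5%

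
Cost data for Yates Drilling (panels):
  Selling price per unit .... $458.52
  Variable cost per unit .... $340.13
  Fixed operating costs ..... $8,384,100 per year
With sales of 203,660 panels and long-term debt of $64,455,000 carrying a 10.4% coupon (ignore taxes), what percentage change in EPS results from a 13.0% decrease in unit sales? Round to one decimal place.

-34.7%

At 203,660 units, contribution = 203,660 × $118.39 = $24,111,307.40.
Subtracting fixed costs: EBIT = $24,111,307.40 − $8,384,100 = $15,727,207.40.
Interest = $6,703,320.00, so EBIT − I = $9,023,887.40.
DCL = total CM / (EBIT − I) = $24,111,307.40 / $9,023,887.40 = 2.6719.
%ΔEPS = DCL × %ΔSales = 2.6719 × -13.0% = -34.7%.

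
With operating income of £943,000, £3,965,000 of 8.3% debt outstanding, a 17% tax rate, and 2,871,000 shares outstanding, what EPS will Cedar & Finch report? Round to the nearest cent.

Interest = £329,095.00, so EBT = £943,000 − £329,095.00 = £613,905.00.
After tax at 17%: net income = £613,905.00 × 0.83 = £509,541.15.
EPS = £509,541.15 ÷ 2,871,000 = £0.18.

£0.18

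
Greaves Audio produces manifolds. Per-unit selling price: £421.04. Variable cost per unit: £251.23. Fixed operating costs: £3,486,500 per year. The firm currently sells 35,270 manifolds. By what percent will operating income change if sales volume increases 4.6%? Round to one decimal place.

Contribution at this volume is 35,270 × £169.81 = £5,989,198.70.
Operating income = contribution − fixed costs = £5,989,198.70 − £3,486,500 = £2,502,698.70.
Degree of operating leverage = £5,989,198.70 / £2,502,698.70 = 2.3931.
Operating income changes by 2.3931 × +4.6% = +11.0%.

+11.0%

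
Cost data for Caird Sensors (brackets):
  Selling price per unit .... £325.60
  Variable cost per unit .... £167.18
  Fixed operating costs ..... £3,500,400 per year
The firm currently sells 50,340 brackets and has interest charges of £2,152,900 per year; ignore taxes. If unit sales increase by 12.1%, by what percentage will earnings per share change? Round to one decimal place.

+41.6%

Total contribution margin = 50,340 × £158.42 = £7,974,862.80.
Operating income = contribution − fixed costs = £7,974,862.80 − £3,500,400 = £4,474,462.80.
Interest = £2,152,900.00, so EBIT − I = £2,321,562.80.
DCL = total CM / (EBIT − I) = £7,974,862.80 / £2,321,562.80 = 3.4351.
%ΔEPS = DCL × %ΔSales = 3.4351 × +12.1% = +41.6%.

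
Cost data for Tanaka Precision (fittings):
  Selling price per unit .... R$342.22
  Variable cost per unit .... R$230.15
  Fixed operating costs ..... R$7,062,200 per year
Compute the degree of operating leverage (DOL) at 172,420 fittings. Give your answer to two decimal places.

1.58

At 172,420 units, contribution = 172,420 × R$112.07 = R$19,323,109.40.
Subtracting fixed costs: EBIT = R$19,323,109.40 − R$7,062,200 = R$12,260,909.40.
Degree of operating leverage = R$19,323,109.40 / R$12,260,909.40 = 1.5760.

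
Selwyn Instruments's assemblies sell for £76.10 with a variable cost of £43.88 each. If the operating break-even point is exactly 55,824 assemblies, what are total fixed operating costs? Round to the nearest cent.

£1,798,649.28

Unit CM = price − variable cost = £76.10 − £43.88 = £32.22.
Since BE = FC / CM, FC = 55,824 × £32.22 = £1,798,649.28.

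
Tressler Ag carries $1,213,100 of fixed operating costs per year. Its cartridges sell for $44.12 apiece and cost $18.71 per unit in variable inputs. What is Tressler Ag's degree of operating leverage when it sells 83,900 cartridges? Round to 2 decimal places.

At 83,900 units, contribution = 83,900 × $25.41 = $2,131,899.00.
EBIT = $2,131,899.00 − $1,213,100 = $918,799.00.
Degree of operating leverage = $2,131,899.00 / $918,799.00 = 2.3203.

2.32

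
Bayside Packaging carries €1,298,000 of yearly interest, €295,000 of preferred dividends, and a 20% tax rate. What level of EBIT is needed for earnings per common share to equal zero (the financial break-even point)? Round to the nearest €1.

Preferred dividends are paid after tax, so their pre-tax equivalent is €295,000 ÷ (1 − 0.20) = €368,750.00.
EPS = 0 when EBIT covers interest plus the pre-tax preferred burden: €1,298,000 + €368,750.00 = €1,666,750.00.

€1,666,750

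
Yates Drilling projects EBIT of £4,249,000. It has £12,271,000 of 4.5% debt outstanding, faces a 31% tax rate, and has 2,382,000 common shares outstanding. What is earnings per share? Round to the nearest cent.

£1.07

Interest = £552,195.00, so EBT = £4,249,000 − £552,195.00 = £3,696,805.00.
After tax at 31%: net income = £3,696,805.00 × 0.69 = £2,550,795.45.
EPS = £2,550,795.45 ÷ 2,382,000 = £1.07.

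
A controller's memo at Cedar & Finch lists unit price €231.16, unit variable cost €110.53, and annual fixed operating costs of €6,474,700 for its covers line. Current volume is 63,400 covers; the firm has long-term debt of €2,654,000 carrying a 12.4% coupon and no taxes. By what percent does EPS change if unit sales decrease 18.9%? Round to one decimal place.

Total contribution margin = 63,400 × €120.63 = €7,647,942.00.
EBIT = €7,647,942.00 − €6,474,700 = €1,173,242.00.
Interest = €329,096.00, so EBIT − I = €844,146.00.
DCL = total CM / (EBIT − I) = €7,647,942.00 / €844,146.00 = 9.0600.
EPS therefore changes by 9.0600 × (-18.9%) = -171.2%.

-171.2%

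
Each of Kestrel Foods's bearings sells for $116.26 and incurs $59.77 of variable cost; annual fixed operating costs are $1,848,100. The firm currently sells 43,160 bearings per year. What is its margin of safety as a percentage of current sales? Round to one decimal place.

24.2%

Contribution margin per unit = $116.26 − $59.77 = $56.49. Break-even units = $1,848,100 ÷ $56.49 = 32,715.52; break-even revenue = 32,715.52 × $116.26 = $3,803,506.92.
Actual sales revenue = 43,160 × $116.26 = $5,017,781.60.
Margin of safety = ($5,017,781.60 − $3,803,506.92) ÷ $5,017,781.60 = 24.2%.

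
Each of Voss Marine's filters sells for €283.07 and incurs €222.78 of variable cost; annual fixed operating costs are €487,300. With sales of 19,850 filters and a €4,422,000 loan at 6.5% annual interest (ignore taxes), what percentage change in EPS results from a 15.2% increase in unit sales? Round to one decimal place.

+43.1%

At 19,850 units, contribution = 19,850 × €60.29 = €1,196,756.50.
Operating income = contribution − fixed costs = €1,196,756.50 − €487,300 = €709,456.50.
After interest of €287,430.00, pre-tax earnings = €422,026.50.
Degree of combined leverage = contribution ÷ (EBIT − I) = €1,196,756.50 ÷ €422,026.50 = 2.8357.
EPS therefore changes by 2.8357 × (+15.2%) = +43.1%.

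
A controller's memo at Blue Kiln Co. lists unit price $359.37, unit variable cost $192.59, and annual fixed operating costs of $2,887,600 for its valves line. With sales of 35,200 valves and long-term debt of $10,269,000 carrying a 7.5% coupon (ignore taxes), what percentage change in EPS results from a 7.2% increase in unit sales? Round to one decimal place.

Contribution at this volume is 35,200 × $166.78 = $5,870,656.00.
EBIT = $5,870,656.00 − $2,887,600 = $2,983,056.00.
Interest = $770,175.00, so EBIT − I = $2,212,881.00.
Degree of combined leverage = contribution ÷ (EBIT − I) = $5,870,656.00 ÷ $2,212,881.00 = 2.6529.
%ΔEPS = DCL × %ΔSales = 2.6529 × +7.2% = +19.1%.

+19.1%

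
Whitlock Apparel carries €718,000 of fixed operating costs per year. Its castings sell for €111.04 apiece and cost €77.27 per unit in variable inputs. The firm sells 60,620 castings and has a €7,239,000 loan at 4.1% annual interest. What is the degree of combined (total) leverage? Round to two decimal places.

1.98

Total contribution margin = 60,620 × €33.77 = €2,047,137.40.
Subtracting fixed costs: EBIT = €2,047,137.40 − €718,000 = €1,329,137.40. Interest = €296,799.00.
DOL = €2,047,137.40 ÷ €1,329,137.40 = 1.5402; DFL = €1,329,137.40 ÷ €1,032,338.40 = 1.2875.
DCL = DOL × DFL = 1.5402 × 1.2875 = 1.9830.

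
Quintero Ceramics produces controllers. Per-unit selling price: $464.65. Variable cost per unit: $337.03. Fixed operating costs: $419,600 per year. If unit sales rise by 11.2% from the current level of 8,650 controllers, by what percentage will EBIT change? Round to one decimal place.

+18.1%

Total contribution margin = 8,650 × $127.62 = $1,103,913.00.
Operating income = contribution − fixed costs = $1,103,913.00 − $419,600 = $684,313.00.
DOL = contribution ÷ EBIT = $1,103,913.00 ÷ $684,313.00 = 1.6132.
%ΔEBIT = DOL × %ΔSales = 1.6132 × +11.2% = +18.1%.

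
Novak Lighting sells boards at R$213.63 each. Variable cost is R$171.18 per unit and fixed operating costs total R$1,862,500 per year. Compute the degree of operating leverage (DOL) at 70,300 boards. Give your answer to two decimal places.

Contribution at this volume is 70,300 × R$42.45 = R$2,984,235.00.
Operating income = contribution − fixed costs = R$2,984,235.00 − R$1,862,500 = R$1,121,735.00.
Degree of operating leverage = R$2,984,235.00 / R$1,121,735.00 = 2.6604.

2.66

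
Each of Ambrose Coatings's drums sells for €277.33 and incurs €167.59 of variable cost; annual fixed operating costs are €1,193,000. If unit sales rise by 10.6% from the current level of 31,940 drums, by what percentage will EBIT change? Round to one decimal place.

+16.1%

At 31,940 units, contribution = 31,940 × €109.74 = €3,505,095.60.
Subtracting fixed costs: EBIT = €3,505,095.60 − €1,193,000 = €2,312,095.60.
Degree of operating leverage = €3,505,095.60 / €2,312,095.60 = 1.5160.
So EBIT moves 1.5160 × (+10.6%) = +16.1%.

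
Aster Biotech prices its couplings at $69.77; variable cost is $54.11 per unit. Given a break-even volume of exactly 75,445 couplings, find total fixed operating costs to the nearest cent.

Contribution margin per unit = $69.77 − $54.11 = $15.66.
Fixed costs = break-even units × CM = 75,445 × $15.66 = $1,181,468.70.

$1,181,468.70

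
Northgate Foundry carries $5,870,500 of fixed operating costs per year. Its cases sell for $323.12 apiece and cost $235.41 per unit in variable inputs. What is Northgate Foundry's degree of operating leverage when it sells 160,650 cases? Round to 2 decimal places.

At 160,650 units, contribution = 160,650 × $87.71 = $14,090,611.50.
Subtracting fixed costs: EBIT = $14,090,611.50 − $5,870,500 = $8,220,111.50.
DOL = contribution ÷ EBIT = $14,090,611.50 ÷ $8,220,111.50 = 1.7142.

1.71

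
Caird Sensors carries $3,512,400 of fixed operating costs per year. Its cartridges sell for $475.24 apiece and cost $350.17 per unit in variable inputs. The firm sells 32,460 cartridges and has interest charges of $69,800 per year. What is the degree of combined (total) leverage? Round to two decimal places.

8.50

At 32,460 units, contribution = 32,460 × $125.07 = $4,059,772.20.
EBIT = $4,059,772.20 − $3,512,400 = $547,372.20. Interest = $69,800.00, so EBIT − I = $477,572.20.
Degree of total leverage = total CM / (EBIT − interest) = $4,059,772.20 / $477,572.20 = 8.5009.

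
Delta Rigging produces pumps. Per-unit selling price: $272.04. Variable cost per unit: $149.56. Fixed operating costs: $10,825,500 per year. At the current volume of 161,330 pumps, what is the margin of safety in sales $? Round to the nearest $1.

$19,843,724

Each unit contributes $272.04 − $149.56 = $122.48. Break-even units = $10,825,500 ÷ $122.48 = 88,385.86; break-even revenue = 88,385.86 × $272.04 = $24,044,489.06.
Actual sales revenue = 161,330 × $272.04 = $43,888,213.20.
Margin of safety = $43,888,213.20 − $24,044,489.06 = $19,843,724.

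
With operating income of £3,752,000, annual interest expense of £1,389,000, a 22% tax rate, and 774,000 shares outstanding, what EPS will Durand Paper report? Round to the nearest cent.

£2.38

Pre-tax income = £3,752,000 − £1,389,000.00 = £2,363,000.00.
Net income = £2,363,000.00 × (1 − 0.22) = £1,843,140.00.
Per share: £1,843,140.00 / 774,000 shares = £2.38.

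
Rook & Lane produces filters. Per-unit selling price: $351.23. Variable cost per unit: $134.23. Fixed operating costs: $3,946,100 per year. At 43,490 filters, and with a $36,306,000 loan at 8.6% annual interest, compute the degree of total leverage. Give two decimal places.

At 43,490 units, contribution = 43,490 × $217.00 = $9,437,330.00.
EBIT = $9,437,330.00 − $3,946,100 = $5,491,230.00. Interest = $3,122,316.00.
DOL = $9,437,330.00 ÷ $5,491,230.00 = 1.7186; DFL = $5,491,230.00 ÷ $2,368,914.00 = 2.3180.
DCL = DOL × DFL = 1.7186 × 2.3180 = 3.9837.

3.98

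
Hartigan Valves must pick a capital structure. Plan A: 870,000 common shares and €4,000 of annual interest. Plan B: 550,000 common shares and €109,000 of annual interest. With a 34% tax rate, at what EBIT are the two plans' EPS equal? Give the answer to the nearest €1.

At indifference, (EBIT − 4,000)(1 − t)/870,000 = (EBIT − 109,000)(1 − t)/550,000.
Cancelling (1 − t) and cross-multiplying: 550,000·(EBIT − 4,000) = 870,000·(EBIT − 109,000).
Solving, EBIT = (109,000·870,000 − 4,000·550,000) / (870,000 − 550,000) = 92,630,000,000 / 320,000 = 289,468.75.

€289,469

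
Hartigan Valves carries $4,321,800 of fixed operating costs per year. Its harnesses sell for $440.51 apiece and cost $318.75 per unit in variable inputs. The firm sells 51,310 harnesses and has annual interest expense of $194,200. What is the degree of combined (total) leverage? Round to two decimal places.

3.61

Contribution at this volume is 51,310 × $121.76 = $6,247,505.60.
Operating income = contribution − fixed costs = $6,247,505.60 − $4,321,800 = $1,925,705.60. Interest = $194,200.00, so EBIT − I = $1,731,505.60.
DCL = contribution ÷ (EBIT − I) = $6,247,505.60 ÷ $1,731,505.60 = 3.6081.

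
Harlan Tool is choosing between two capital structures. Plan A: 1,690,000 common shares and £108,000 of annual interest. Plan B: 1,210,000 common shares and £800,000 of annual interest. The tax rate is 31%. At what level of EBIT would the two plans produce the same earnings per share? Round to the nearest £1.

£2,544,417

At indifference, (EBIT − 108,000)(1 − t)/1,690,000 = (EBIT − 800,000)(1 − t)/1,210,000.
The (1 − t) factor cancels: (EBIT − 108,000) × 1,210,000 = (EBIT − 800,000) × 1,690,000.
Solving, EBIT = (800,000·1,690,000 − 108,000·1,210,000) / (1,690,000 − 1,210,000) = 1,221,320,000,000 / 480,000 = 2,544,416.67.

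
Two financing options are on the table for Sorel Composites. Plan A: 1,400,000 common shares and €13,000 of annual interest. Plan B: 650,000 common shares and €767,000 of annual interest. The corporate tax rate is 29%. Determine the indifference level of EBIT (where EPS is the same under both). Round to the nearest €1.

Set EPS_A = EPS_B: (EBIT − €13,000)(1 − 0.29) ÷ 1,400,000 = (EBIT − €767,000)(1 − 0.29) ÷ 650,000.
Cancelling (1 − t) and cross-multiplying: 650,000·(EBIT − 13,000) = 1,400,000·(EBIT − 767,000).
EBIT × (1,400,000 − 650,000) = 767,000 × 1,400,000 − 13,000 × 650,000 = 1,065,350,000,000, so EBIT = 1,065,350,000,000 ÷ 750,000 = 1,420,466.67.

€1,420,467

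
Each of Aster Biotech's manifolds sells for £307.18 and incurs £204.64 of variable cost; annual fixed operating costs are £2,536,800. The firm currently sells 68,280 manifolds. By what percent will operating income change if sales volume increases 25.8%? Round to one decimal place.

Contribution at this volume is 68,280 × £102.54 = £7,001,431.20.
Subtracting fixed costs: EBIT = £7,001,431.20 − £2,536,800 = £4,464,631.20.
DOL = contribution ÷ EBIT = £7,001,431.20 ÷ £4,464,631.20 = 1.5682.
Operating income changes by 1.5682 × +25.8% = +40.5%.

+40.5%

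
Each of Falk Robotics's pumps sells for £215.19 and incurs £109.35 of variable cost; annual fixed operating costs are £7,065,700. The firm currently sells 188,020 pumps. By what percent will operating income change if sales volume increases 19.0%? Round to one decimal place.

Total contribution margin = 188,020 × £105.84 = £19,900,036.80.
Operating income = contribution − fixed costs = £19,900,036.80 − £7,065,700 = £12,834,336.80.
DOL = contribution ÷ EBIT = £19,900,036.80 ÷ £12,834,336.80 = 1.5505.
Operating income changes by 1.5505 × +19.0% = +29.5%.

+29.5%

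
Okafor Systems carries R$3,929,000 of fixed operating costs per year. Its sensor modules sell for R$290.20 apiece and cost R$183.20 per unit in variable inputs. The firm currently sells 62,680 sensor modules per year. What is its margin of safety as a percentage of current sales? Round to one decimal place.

41.4%

Unit CM = price − variable cost = R$290.20 − R$183.20 = R$107.00. Break-even units = R$3,929,000 ÷ R$107.00 = 36,719.63; break-even revenue = 36,719.63 × R$290.20 = R$10,656,035.51.
Current sales = 62,680 × R$290.20 = R$18,189,736.00.
Margin of safety = (R$18,189,736.00 − R$10,656,035.51) ÷ R$18,189,736.00 = 41.4%.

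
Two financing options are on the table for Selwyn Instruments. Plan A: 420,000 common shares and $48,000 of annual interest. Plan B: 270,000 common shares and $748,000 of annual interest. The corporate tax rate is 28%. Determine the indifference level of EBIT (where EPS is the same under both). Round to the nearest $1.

Set EPS_A = EPS_B: (EBIT − $48,000)(1 − 0.28) ÷ 420,000 = (EBIT − $748,000)(1 − 0.28) ÷ 270,000.
The (1 − t) factor cancels: (EBIT − 48,000) × 270,000 = (EBIT − 748,000) × 420,000.
EBIT × (420,000 − 270,000) = 748,000 × 420,000 − 48,000 × 270,000 = 301,200,000,000, so EBIT = 301,200,000,000 ÷ 150,000 = 2,008,000.00.

$2,008,000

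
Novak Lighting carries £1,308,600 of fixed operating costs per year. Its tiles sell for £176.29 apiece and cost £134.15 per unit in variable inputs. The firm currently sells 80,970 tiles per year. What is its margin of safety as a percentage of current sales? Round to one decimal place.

Each unit contributes £176.29 − £134.15 = £42.14. Break-even units = £1,308,600 ÷ £42.14 = 31,053.63; break-even revenue = 31,053.63 × £176.29 = £5,474,444.57.
Actual sales revenue = 80,970 × £176.29 = £14,274,201.30.
Margin of safety = (£14,274,201.30 − £5,474,444.57) ÷ £14,274,201.30 = 61.6%.

61.6%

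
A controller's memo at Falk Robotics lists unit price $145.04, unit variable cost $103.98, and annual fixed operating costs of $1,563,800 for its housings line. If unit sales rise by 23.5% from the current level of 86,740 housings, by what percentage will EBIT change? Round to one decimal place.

Total contribution margin = 86,740 × $41.06 = $3,561,544.40.
Operating income = contribution − fixed costs = $3,561,544.40 − $1,563,800 = $1,997,744.40.
DOL = contribution ÷ EBIT = $3,561,544.40 ÷ $1,997,744.40 = 1.7828.
So EBIT moves 1.7828 × (+23.5%) = +41.9%.

+41.9%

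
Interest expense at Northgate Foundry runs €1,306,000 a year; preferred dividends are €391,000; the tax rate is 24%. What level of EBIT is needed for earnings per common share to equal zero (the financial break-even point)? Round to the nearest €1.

€1,820,474

Grossing the preferred dividend up to pre-tax terms: €391,000 / (1 − 0.24) = €514,473.68.
EPS = 0 when EBIT covers interest plus the pre-tax preferred burden: €1,306,000 + €514,473.68 = €1,820,473.68.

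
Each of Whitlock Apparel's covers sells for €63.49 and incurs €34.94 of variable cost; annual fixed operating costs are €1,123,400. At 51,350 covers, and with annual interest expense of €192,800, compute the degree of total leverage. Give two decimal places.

Contribution at this volume is 51,350 × €28.55 = €1,466,042.50.
EBIT = €1,466,042.50 − €1,123,400 = €342,642.50. Interest = €192,800.00.
DOL = €1,466,042.50 ÷ €342,642.50 = 4.2786; DFL = €342,642.50 ÷ €149,842.50 = 2.2867.
Combined leverage = 4.2786 × 2.2867 = 9.7839.

9.78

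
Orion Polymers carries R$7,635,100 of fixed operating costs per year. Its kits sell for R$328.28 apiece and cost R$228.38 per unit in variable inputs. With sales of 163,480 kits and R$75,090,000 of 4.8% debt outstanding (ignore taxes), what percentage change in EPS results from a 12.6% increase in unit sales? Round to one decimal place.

+40.4%

Contribution at this volume is 163,480 × R$99.90 = R$16,331,652.00.
Operating income = contribution − fixed costs = R$16,331,652.00 − R$7,635,100 = R$8,696,552.00.
After interest of R$3,604,320.00, pre-tax earnings = R$5,092,232.00.
DCL = total CM / (EBIT − I) = R$16,331,652.00 / R$5,092,232.00 = 3.2072.
%ΔEPS = DCL × %ΔSales = 3.2072 × +12.6% = +40.4%.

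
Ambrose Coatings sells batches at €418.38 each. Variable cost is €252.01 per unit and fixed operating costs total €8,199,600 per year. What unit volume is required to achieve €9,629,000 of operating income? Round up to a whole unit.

107,163 batches

Each unit contributes €418.38 − €252.01 = €166.37.
Required volume = (fixed costs + target profit) ÷ CM = (€8,199,600 + €9,629,000) ÷ €166.37 = 107,162.35, so 107,163 batches.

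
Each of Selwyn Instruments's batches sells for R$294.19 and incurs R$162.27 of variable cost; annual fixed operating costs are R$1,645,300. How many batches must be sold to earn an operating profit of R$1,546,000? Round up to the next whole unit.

24,192 batches

Each unit contributes R$294.19 − R$162.27 = R$131.92.
Required volume = (fixed costs + target profit) ÷ CM = (R$1,645,300 + R$1,546,000) ÷ R$131.92 = 24,191.18, so 24,192 batches.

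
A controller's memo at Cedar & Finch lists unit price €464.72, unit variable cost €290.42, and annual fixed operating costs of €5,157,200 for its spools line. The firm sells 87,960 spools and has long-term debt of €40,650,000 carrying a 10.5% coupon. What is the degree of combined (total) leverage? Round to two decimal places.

Contribution at this volume is 87,960 × €174.30 = €15,331,428.00.
EBIT = €15,331,428.00 − €5,157,200 = €10,174,228.00. Interest = €4,268,250.00, so EBIT − I = €5,905,978.00.
DCL = contribution ÷ (EBIT − I) = €15,331,428.00 ÷ €5,905,978.00 = 2.5959.

2.60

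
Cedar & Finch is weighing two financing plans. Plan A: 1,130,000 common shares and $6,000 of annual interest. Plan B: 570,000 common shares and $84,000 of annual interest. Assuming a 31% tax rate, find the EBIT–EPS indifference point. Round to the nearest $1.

At indifference, (EBIT − 6,000)(1 − t)/1,130,000 = (EBIT − 84,000)(1 − t)/570,000.
The (1 − t) factor cancels: (EBIT − 6,000) × 570,000 = (EBIT − 84,000) × 1,130,000.
EBIT × (1,130,000 − 570,000) = 84,000 × 1,130,000 − 6,000 × 570,000 = 91,500,000,000, so EBIT = 91,500,000,000 ÷ 560,000 = 163,392.86.

$163,393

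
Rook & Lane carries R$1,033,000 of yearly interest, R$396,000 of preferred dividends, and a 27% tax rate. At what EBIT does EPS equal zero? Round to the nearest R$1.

Preferred dividends are paid after tax, so their pre-tax equivalent is R$396,000 ÷ (1 − 0.27) = R$542,465.75.
Financial break-even EBIT = interest + D_p ÷ (1 − t) = R$1,033,000 + R$542,465.75 = R$1,575,465.75.

R$1,575,466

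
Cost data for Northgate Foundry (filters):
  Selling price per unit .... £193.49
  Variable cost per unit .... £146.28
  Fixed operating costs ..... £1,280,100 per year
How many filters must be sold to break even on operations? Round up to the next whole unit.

27,116 filters

Unit CM = price − variable cost = £193.49 − £146.28 = £47.21.
Units to break even: £1,280,100 ÷ £47.21 = 27,115.02, rounded up to 27,116.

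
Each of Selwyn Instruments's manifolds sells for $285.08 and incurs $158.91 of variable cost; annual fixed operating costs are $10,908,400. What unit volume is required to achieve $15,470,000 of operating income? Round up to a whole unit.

209,071 manifolds

Contribution margin per unit = $285.08 − $158.91 = $126.17.
Need Q such that Q × $126.17 − $10,908,400 = $15,470,000, i.e. Q = $26,378,400 / $126.17 = 209,070.30 → 209,071.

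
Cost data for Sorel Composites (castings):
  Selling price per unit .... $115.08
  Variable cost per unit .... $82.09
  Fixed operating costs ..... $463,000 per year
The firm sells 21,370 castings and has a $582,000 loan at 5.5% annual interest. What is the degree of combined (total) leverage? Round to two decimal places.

3.36

Contribution at this volume is 21,370 × $32.99 = $704,996.30.
Subtracting fixed costs: EBIT = $704,996.30 − $463,000 = $241,996.30. Interest = $32,010.00, so EBIT − I = $209,986.30.
Degree of total leverage = total CM / (EBIT − interest) = $704,996.30 / $209,986.30 = 3.3573.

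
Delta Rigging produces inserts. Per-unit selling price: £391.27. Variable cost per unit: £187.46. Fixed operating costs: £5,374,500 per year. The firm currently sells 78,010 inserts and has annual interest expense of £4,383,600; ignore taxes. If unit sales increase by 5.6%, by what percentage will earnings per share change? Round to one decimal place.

+14.5%

At 78,010 units, contribution = 78,010 × £203.81 = £15,899,218.10.
Operating income = contribution − fixed costs = £15,899,218.10 − £5,374,500 = £10,524,718.10.
Interest = £4,383,600.00, so EBIT − I = £6,141,118.10.
DCL = total CM / (EBIT − I) = £15,899,218.10 / £6,141,118.10 = 2.5890.
%ΔEPS = DCL × %ΔSales = 2.5890 × +5.6% = +14.5%.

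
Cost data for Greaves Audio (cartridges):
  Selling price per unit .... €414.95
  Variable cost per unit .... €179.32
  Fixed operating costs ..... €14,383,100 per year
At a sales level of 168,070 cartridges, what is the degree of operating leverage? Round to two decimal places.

Total contribution margin = 168,070 × €235.63 = €39,602,334.10.
Operating income = contribution − fixed costs = €39,602,334.10 − €14,383,100 = €25,219,234.10.
Degree of operating leverage = €39,602,334.10 / €25,219,234.10 = 1.5703.

1.57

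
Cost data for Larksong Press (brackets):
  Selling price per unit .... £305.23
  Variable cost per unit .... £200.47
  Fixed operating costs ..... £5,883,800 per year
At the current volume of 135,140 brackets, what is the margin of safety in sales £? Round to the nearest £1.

£24,105,672

Each unit contributes £305.23 − £200.47 = £104.76. Break-even units = £5,883,800 ÷ £104.76 = 56,164.57; break-even revenue = 56,164.57 × £305.23 = £17,143,110.67.
Current sales = 135,140 × £305.23 = £41,248,782.20.
Margin of safety = £41,248,782.20 − £17,143,110.67 = £24,105,672.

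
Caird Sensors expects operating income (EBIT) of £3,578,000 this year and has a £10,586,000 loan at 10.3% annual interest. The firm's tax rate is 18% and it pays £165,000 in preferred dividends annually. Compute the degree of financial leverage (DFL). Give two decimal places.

1.56

Interest = £1,090,358.00.
Preferred dividends grossed up pre-tax: £165,000 / (1 − 0.18) = £201,219.51.
DFL = EBIT ÷ [EBIT − I − D_p/(1−t)] = £3,578,000 ÷ [£3,578,000 − £1,090,358.00 − £201,219.51] = £3,578,000 ÷ £2,286,422.49 = 1.5649.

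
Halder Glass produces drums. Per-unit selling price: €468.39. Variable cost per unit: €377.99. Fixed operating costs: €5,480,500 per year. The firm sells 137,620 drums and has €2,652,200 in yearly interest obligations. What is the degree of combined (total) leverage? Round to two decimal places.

Contribution at this volume is 137,620 × €90.40 = €12,440,848.00.
EBIT = €12,440,848.00 − €5,480,500 = €6,960,348.00. Interest = €2,652,200.00.
DOL = €12,440,848.00 ÷ €6,960,348.00 = 1.7874; DFL = €6,960,348.00 ÷ €4,308,148.00 = 1.6156.
Combined leverage = 1.7874 × 1.6156 = 2.8877.

2.89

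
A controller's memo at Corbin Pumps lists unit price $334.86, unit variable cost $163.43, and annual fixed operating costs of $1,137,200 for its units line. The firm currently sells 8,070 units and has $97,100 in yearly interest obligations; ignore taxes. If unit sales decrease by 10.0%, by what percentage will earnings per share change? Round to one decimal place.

-92.8%

Contribution at this volume is 8,070 × $171.43 = $1,383,440.10.
Subtracting fixed costs: EBIT = $1,383,440.10 − $1,137,200 = $246,240.10.
Interest = $97,100.00, so EBIT − I = $149,140.10.
DCL = total CM / (EBIT − I) = $1,383,440.10 / $149,140.10 = 9.2761.
%ΔEPS = DCL × %ΔSales = 9.2761 × -10.0% = -92.8%.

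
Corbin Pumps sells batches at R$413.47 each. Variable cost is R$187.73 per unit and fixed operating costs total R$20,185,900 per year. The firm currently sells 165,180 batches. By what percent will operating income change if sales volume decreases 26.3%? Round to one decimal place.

-57.3%

Total contribution margin = 165,180 × R$225.74 = R$37,287,733.20.
Operating income = contribution − fixed costs = R$37,287,733.20 − R$20,185,900 = R$17,101,833.20.
DOL = contribution ÷ EBIT = R$37,287,733.20 ÷ R$17,101,833.20 = 2.1803.
So EBIT moves 2.1803 × (-26.3%) = -57.3%.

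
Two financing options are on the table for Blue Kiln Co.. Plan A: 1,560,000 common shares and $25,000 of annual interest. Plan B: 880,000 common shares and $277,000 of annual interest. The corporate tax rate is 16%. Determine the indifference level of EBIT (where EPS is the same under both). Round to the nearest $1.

$603,118

Set EPS_A = EPS_B: (EBIT − $25,000)(1 − 0.16) ÷ 1,560,000 = (EBIT − $277,000)(1 − 0.16) ÷ 880,000.
Cancelling (1 − t) and cross-multiplying: 880,000·(EBIT − 25,000) = 1,560,000·(EBIT − 277,000).
Solving, EBIT = (277,000·1,560,000 − 25,000·880,000) / (1,560,000 − 880,000) = 410,120,000,000 / 680,000 = 603,117.65.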